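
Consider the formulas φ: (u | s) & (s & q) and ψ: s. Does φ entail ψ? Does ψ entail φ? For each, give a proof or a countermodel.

Only the forward direction holds.

(→) Assume the antecedent. If u is true, the antecedent forces (u = T, q = T, s = T), and s holds there. If u is false, the antecedent forces (u = F, q = T, s = T), and s holds there. Either way s holds.

(←) This fails. Under u = F, q = F, s = T, the left side is false but the right side is true.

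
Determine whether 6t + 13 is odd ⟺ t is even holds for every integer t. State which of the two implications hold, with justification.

[⇒] This fails: take t = 1. Then 6t + 13 = 19, which is odd, yet t = 1 is odd, not even.

[⇐] Suppose t is even. Since 6 is even, 6t is even for every t, so 6t + 13 has the same parity as 13, which is odd. Hence 6t + 13 is odd.

(⇒) fails; (⇐) holds.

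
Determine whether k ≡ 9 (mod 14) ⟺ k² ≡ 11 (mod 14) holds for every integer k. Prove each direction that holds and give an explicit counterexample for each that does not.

(⟹) Suppose k ≡ 9 (mod 14). Write k = 14j + 9. Then (14j + 9)² = 196j² + 252j + 81 = 14(14j² + 18j + 5) + 11, so k² ≡ 11 (mod 14).

(⟸) This fails: take k = 5. Then 5² = 25 ≡ 11 (mod 14), yet 5 ≡ 5 (mod 14), not 9.

(⇒) holds; (⇐) fails.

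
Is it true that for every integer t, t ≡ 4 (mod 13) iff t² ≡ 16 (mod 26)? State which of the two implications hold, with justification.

(⇒) This fails: take t = 17. Then 17 ≡ 4 (mod 13), but 17² = 289 ≡ 3 (mod 26), not 16.

(⇐) This fails: take t = 22. Then 22² = 484 ≡ 16 (mod 26), yet 22 ≡ 9 (mod 13), not 4.

Neither direction holds.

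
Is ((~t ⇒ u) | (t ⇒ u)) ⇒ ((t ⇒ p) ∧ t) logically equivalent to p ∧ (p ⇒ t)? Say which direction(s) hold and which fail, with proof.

The biconditional holds.

(⟹) Assume the antecedent. If u is true, the antecedent forces (u = T, p = T, t = T), and p ∧ (p ⇒ t) holds there. If u is false, the antecedent forces (u = F, p = T, t = T), and p ∧ (p ⇒ t) holds there. Either way p ∧ (p ⇒ t) holds.

(⟸) Assume the antecedent. If u is true, the antecedent forces (u = T, p = T, t = T), and the consequent holds there. If u is false, the antecedent forces (u = F, p = T, t = T), and the consequent holds there. Either way the consequent holds.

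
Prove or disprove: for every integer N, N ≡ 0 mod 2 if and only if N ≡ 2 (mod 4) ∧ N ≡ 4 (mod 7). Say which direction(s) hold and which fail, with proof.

(⟸) If N ≡ 2 (mod 4) and N ≡ 4 (mod 7), then by the Chinese remainder theorem N ≡ 18 (mod 28). Since 18 ≡ 0 (mod 2) and 2 ∣ 28, we get N ≡ 0 (mod 2).

(⟹) This fails: N = 0 gives 0 ≡ 0 (mod 2) but 0 ≡ 0 (mod 4), so the conjunction on the right does not hold.

Not equivalent: only (⇐) holds.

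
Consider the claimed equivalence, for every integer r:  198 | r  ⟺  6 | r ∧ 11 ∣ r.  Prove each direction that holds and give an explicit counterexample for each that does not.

[⇐] This fails: take r = 66. Both 6 ∣ 66 and 11 ∣ 66, yet 66 is not a multiple of 198 (since 66 = 0·198 + 66), so 198 ∤ 66.

[⇒] If 198 ∣ r, write r = 198q. Since 198 = 33·6, r = 6·(33q), so 6 ∣ r; and since 198 = 18·11, r = 11·(18q), so 11 ∣ r.

Only the forward direction holds.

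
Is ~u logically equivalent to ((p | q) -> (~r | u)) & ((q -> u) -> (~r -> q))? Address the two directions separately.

Both directions fail.

[⇒] This fails. Under u = F, r = F, p = F, q = F, the left side is true but the right side is false.

[⇐] This fails. Under u = T, r = T, p = F, q = F, the left side is false but the right side is true.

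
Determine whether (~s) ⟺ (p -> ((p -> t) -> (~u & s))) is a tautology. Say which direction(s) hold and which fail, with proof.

Neither implication holds.

(⟹) This fails. Under s = F, p = T, u = F, t = T, the left side is true but the right side is false.

(⟸) This fails. Under s = T, p = F, u = F, t = F, the left side is false but the right side is true.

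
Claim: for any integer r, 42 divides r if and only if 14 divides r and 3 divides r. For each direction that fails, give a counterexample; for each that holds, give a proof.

(←) Suppose 14 ∣ r and 3 ∣ r. Any common multiple of 14 and 3 is a multiple of their lcm; here gcd(14, 3) = 1, so lcm(14, 3) = 14·3 = 42, so 42 ∣ r.

(→) If 42 ∣ r, write r = 42q. Since 42 = 3·14, r = 14·(3q), so 14 ∣ r; and since 42 = 14·3, r = 3·(14q), so 3 ∣ r.

Both directions hold.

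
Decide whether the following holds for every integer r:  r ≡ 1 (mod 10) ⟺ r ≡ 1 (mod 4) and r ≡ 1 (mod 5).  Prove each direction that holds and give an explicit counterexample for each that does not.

(←) If r ≡ 1 (mod 4) and r ≡ 1 (mod 5), then by the Chinese remainder theorem r ≡ 1 (mod 20). Since 1 ≡ 1 (mod 10) and 10 ∣ 20, we get r ≡ 1 (mod 10).

(→) This fails: r = 11 gives 11 ≡ 1 (mod 10) but 11 ≡ 3 (mod 4), so the conjunction on the right does not hold.

Only the reverse direction holds.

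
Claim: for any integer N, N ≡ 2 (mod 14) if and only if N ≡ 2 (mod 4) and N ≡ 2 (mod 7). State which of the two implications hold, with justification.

[⇒] This fails: N = 16 gives 16 ≡ 2 (mod 14) but 16 ≡ 0 (mod 4), so the conjunction on the right does not hold.

[⇐] Conversely, if N ≡ 2 (mod 4) and N ≡ 2 (mod 7), then by the Chinese remainder theorem N ≡ 2 (mod 28). Since 2 ≡ 2 (mod 14) and 14 ∣ 28, we get N ≡ 2 (mod 14).

Only the reverse direction holds.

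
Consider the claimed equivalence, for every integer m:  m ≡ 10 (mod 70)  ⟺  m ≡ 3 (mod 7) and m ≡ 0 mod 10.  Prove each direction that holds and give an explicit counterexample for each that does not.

Both implications hold.

Forward direction. Suppose m ≡ 10 (mod 70); write m = 70j + 10. Since 7 ∣ 70, reducing mod 7 gives m ≡ 10 ≡ 3 (mod 7); since 10 ∣ 70, reducing mod 10 gives m ≡ 10 ≡ 0 (mod 10).

Converse. If m ≡ 3 (mod 7) and m ≡ 0 (mod 10), then by the Chinese remainder theorem m ≡ 10 (mod 70). This is exactly m ≡ 10 (mod 70).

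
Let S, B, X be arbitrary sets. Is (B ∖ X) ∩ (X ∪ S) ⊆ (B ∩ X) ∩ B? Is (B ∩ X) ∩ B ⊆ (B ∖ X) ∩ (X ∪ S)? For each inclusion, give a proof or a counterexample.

(⊆) fails and (⊇) fails.

(⊆) This inclusion fails. Take S = {1}, B = {1}, X = ∅; then 1 ∈ (B ∖ X) ∩ (X ∪ S) but 1 ∉ (B ∩ X) ∩ B.

(⊇) This inclusion fails. Take S = ∅, B = {1}, X = {1}; then 1 ∈ (B ∩ X) ∩ B but 1 ∉ (B ∖ X) ∩ (X ∪ S).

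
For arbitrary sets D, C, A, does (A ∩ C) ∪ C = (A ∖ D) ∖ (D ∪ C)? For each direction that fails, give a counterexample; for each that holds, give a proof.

(⟹) This inclusion fails. Take D = ∅, C = {1}, A = ∅; then 1 ∈ (A ∩ C) ∪ C but 1 ∉ (A ∖ D) ∖ (D ∪ C).

(⟸) This inclusion fails. Take D = ∅, C = ∅, A = {1}; then 1 ∈ (A ∖ D) ∖ (D ∪ C) but 1 ∉ (A ∩ C) ∪ C.

Both inclusions fail.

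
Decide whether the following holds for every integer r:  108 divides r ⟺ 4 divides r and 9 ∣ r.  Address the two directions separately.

Only the forward implication holds.

(→) If 108 ∣ r, write r = 108q. Since 108 = 27·4, r = 4·(27q), so 4 ∣ r; and since 108 = 12·9, r = 9·(12q), so 9 ∣ r.

(←) This fails: take r = 36. Both 4 ∣ 36 and 9 ∣ 36, yet 36 is not a multiple of 108 (since 36 = 0·108 + 36), so 108 ∤ 36.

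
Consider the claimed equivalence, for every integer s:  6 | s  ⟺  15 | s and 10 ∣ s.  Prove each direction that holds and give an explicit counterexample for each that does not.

Forward direction. This fails: take s = 6. Certainly 6 ∣ 6, but 15 ∤ 6.

Converse. Suppose 15 ∣ s and 10 ∣ s. Any common multiple of 15 and 10 is a multiple of their lcm; here lcm(15, 10) = 15·10/gcd(15, 10) = 150/5 = 30, so 30 ∣ s. Since 6 ∣ 30, it follows that 6 ∣ s.

(⇒) fails; (⇐) holds.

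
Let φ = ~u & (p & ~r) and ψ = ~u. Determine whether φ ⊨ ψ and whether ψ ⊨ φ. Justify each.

The forward direction holds; the converse fails.

(⇒) Assume the antecedent. If u is true, the antecedent cannot hold. If u is false, ~u reduces to true regardless of the other variables. Either way ~u holds.

(⇐) This fails. Under u = F, r = F, p = F, the left side is false but the right side is true.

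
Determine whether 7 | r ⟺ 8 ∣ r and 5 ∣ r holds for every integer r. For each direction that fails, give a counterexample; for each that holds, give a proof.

Forward direction. This fails: take r = 7. Certainly 7 ∣ 7, but 8 ∤ 7.

Converse. This fails: take r = 40. Both 8 ∣ 40 and 5 ∣ 40, yet 40 is not a multiple of 7 (since 40 = 5·7 + 5), so 7 ∤ 40.

Both directions fail.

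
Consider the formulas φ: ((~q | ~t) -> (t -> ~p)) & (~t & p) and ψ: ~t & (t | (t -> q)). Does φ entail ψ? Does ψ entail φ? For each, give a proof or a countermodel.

(⇒) Assume the antecedent. If p is true, the antecedent forces (p = T, t = F, q = F) or (p = T, t = F, q = T), and ~t & (t | (t -> q)) holds there. If p is false, the antecedent cannot hold. Either way ~t & (t | (t -> q)) holds.

(⇐) This fails. Under p = F, t = F, q = F, the left side is false but the right side is true.

Only the forward direction holds.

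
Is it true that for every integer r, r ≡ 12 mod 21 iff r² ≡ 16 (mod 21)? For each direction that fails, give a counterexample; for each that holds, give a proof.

Neither implication holds.

(→) This fails: take r = 12. Then 12 ≡ 12 (mod 21), but 12² = 144 ≡ 18 (mod 21), not 16.

(←) This fails: take r = 4. Then 4² = 16 ≡ 16 (mod 21), yet 4 ≡ 4 (mod 21), not 12.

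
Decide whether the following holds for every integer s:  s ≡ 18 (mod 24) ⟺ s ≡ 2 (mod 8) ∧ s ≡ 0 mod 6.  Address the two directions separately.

Equivalent; both directions hold.

(→) Suppose s ≡ 18 (mod 24); write s = 24j + 18. Since 8 ∣ 24, reducing mod 8 gives s ≡ 18 ≡ 2 (mod 8); since 6 ∣ 24, reducing mod 6 gives s ≡ 18 ≡ 0 (mod 6).

(←) Conversely, if s ≡ 2 (mod 8) and s ≡ 0 (mod 6), then by the Chinese remainder theorem s ≡ 18 (mod 24). This is exactly s ≡ 18 (mod 24).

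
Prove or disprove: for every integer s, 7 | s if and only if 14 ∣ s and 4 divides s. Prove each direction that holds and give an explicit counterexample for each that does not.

[⇐] Suppose 14 ∣ s and 4 ∣ s. Any common multiple of 14 and 4 is a multiple of their lcm; here lcm(14, 4) = 14·4/gcd(14, 4) = 56/2 = 28, so 28 ∣ s. Since 7 ∣ 28, it follows that 7 ∣ s.

[⇒] This fails: take s = 7. Certainly 7 ∣ 7, but 14 ∤ 7.

(⇒) fails; (⇐) holds.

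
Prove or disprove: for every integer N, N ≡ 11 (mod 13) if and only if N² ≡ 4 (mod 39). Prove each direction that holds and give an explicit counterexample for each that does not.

(⇒) This fails: take N = 24. Then 24 ≡ 11 (mod 13), but 24² = 576 ≡ 30 (mod 39), not 4.

(⇐) This fails: take N = 2. Then 2² = 4 ≡ 4 (mod 39), yet 2 ≡ 2 (mod 13), not 11.

Neither implication holds.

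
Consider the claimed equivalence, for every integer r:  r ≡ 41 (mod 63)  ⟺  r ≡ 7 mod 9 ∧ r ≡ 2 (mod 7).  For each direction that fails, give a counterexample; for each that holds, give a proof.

[⇒] This fails: r = 41 gives 41 ≡ 41 (mod 63) but 41 ≡ 5 (mod 9), so the conjunction on the right does not hold.

[⇐] This fails: r = 16 satisfies both congruences on the right (16 ≡ 7 mod 9 and 16 ≡ 2 mod 7) yet 16 ≡ 16 (mod 63), not 41.

Neither direction holds.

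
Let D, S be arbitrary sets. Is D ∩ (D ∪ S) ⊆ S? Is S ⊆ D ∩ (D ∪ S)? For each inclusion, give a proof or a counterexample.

Forward inclusion. This inclusion fails. Take D = {1}, S = ∅; then 1 ∈ D ∩ (D ∪ S) but 1 ∉ S.

Reverse inclusion. This inclusion fails. Take D = ∅, S = {1}; then 1 ∈ S but 1 ∉ D ∩ (D ∪ S).

Both inclusions fail.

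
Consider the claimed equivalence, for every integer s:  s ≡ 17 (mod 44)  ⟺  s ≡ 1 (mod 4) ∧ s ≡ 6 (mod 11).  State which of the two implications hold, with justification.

(⟹) Suppose s ≡ 17 (mod 44); write s = 44j + 17. Since 4 ∣ 44, reducing mod 4 gives s ≡ 17 ≡ 1 (mod 4); since 11 ∣ 44, reducing mod 11 gives s ≡ 17 ≡ 6 (mod 11).

(⟸) Conversely, if s ≡ 1 (mod 4) and s ≡ 6 (mod 11), then by the Chinese remainder theorem s ≡ 17 (mod 44). This is exactly s ≡ 17 (mod 44).

The biconditional holds.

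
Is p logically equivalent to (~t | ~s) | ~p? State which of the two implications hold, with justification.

(⟹) This fails. Under s = T, p = T, t = T, the left side is true but the right side is false.

(⟸) This fails. Under s = F, p = F, t = F, the left side is false but the right side is true.

Both directions fail.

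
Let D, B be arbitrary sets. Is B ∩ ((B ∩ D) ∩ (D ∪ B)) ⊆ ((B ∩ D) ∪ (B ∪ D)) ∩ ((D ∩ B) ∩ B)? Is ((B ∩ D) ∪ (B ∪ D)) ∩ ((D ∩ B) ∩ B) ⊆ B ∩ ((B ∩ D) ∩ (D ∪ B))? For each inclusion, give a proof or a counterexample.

Both inclusions hold; the sets are equal.

Forward inclusion. Let x ∈ B ∩ ((B ∩ D) ∩ (D ∪ B)). Then x ∈ D ∩ B, from which x ∈ ((B ∩ D) ∪ (B ∪ D)) ∩ ((D ∩ B) ∩ B).

Reverse inclusion. Let x ∈ ((B ∩ D) ∪ (B ∪ D)) ∩ ((D ∩ B) ∩ B). Then x ∈ D ∩ B, from which x ∈ B ∩ ((B ∩ D) ∩ (D ∪ B)).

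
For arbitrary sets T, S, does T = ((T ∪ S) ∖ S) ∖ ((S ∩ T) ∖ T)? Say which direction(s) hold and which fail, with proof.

Only the reverse inclusion holds.

Reverse inclusion. Let x ∈ ((T ∪ S) ∖ S) ∖ ((S ∩ T) ∖ T). Then x ∈ T and x ∉ S, from which x ∈ T.

Forward inclusion. This inclusion fails. Take T = {1}, S = {1}; then 1 ∈ T but 1 ∉ ((T ∪ S) ∖ S) ∖ ((S ∩ T) ∖ T).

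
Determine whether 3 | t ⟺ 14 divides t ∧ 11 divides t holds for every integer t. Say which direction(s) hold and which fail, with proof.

Forward direction. This fails: take t = 3. Certainly 3 ∣ 3, but 14 ∤ 3.

Converse. This fails: take t = 154. Both 14 ∣ 154 and 11 ∣ 154, yet 154 is not a multiple of 3 (since 154 = 51·3 + 1), so 3 ∤ 154.

(⇒) fails and (⇐) fails.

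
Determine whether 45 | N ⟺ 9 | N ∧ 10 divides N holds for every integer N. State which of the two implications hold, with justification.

[⇐] Suppose 9 ∣ N and 10 ∣ N. Any common multiple of 9 and 10 is a multiple of their lcm; here gcd(9, 10) = 1, so lcm(9, 10) = 9·10 = 90, so 90 ∣ N. Since 45 ∣ 90, it follows that 45 ∣ N.

[⇒] This fails: take N = 45. Certainly 45 ∣ 45, but 10 ∤ 45.

The forward direction fails; the converse holds.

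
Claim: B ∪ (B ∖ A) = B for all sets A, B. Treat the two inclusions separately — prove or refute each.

Both inclusions hold.

Forward inclusion. Let x ∈ B ∪ (B ∖ A). Then either x ∈ B and x ∉ A; or x ∈ A ∩ B. In each case x ∈ B, so B ∪ (B ∖ A) ⊆ B.

Reverse inclusion. Let x ∈ B. Then either x ∈ B and x ∉ A; or x ∈ A ∩ B. In each case x ∈ B ∪ (B ∖ A), so B ⊆ B ∪ (B ∖ A).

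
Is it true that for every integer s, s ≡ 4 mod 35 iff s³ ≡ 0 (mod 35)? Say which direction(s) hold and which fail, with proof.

(⇒) fails and (⇐) fails.

(→) This fails: take s = 4. Then 4 ≡ 4 (mod 35), but 4³ = 64 ≡ 29 (mod 35), not 0.

(←) This fails: take s = 0. Then 0³ = 0 ≡ 0 (mod 35), yet 0 ≡ 0 (mod 35), not 4.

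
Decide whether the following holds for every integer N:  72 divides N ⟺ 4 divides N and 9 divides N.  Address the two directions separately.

(→) If 72 ∣ N, write N = 72q. Since 72 = 18·4, N = 4·(18q), so 4 ∣ N; and since 72 = 8·9, N = 9·(8q), so 9 ∣ N.

(←) This fails: take N = 36. Both 4 ∣ 36 and 9 ∣ 36, yet 36 is not a multiple of 72 (since 36 = 0·72 + 36), so 72 ∤ 36.

The forward direction holds; the converse fails.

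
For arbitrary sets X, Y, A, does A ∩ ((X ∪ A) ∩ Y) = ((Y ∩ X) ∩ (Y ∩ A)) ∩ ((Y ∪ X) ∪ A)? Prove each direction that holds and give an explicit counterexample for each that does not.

(⟹) This inclusion fails. Take X = ∅, Y = {1}, A = {1}; then 1 ∈ A ∩ ((X ∪ A) ∩ Y) but 1 ∉ ((Y ∩ X) ∩ (Y ∩ A)) ∩ ((Y ∪ X) ∪ A).

(⟸) Let x ∈ ((Y ∩ X) ∩ (Y ∩ A)) ∩ ((Y ∪ X) ∪ A). Then x ∈ X ∩ Y ∩ A, from which x ∈ A ∩ ((X ∪ A) ∩ Y).

(⊆) fails; (⊇) holds.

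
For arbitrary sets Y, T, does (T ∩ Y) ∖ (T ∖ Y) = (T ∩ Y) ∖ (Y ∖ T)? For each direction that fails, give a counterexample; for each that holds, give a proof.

Reverse inclusion. Let x ∈ (T ∩ Y) ∖ (Y ∖ T). Then x ∈ Y ∩ T, from which x ∈ (T ∩ Y) ∖ (T ∖ Y).

Forward inclusion. Let x ∈ (T ∩ Y) ∖ (T ∖ Y). Then x ∈ Y ∩ T, from which x ∈ (T ∩ Y) ∖ (Y ∖ T).

Both inclusions hold.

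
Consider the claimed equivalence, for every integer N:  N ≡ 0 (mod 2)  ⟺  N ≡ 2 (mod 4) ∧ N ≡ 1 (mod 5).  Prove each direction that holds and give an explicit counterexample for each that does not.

(⟹) This fails: N = 0 gives 0 ≡ 0 (mod 2) but 0 ≡ 0 (mod 4), so the conjunction on the right does not hold.

(⟸) Conversely, if N ≡ 2 (mod 4) and N ≡ 1 (mod 5), then by the Chinese remainder theorem N ≡ 6 (mod 20). Since 6 ≡ 0 (mod 2) and 2 ∣ 20, we get N ≡ 0 (mod 2).

Only the reverse direction holds.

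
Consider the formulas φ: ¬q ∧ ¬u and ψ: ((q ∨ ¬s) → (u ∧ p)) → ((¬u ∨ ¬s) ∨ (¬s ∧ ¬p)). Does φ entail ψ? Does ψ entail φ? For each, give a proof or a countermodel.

Only the forward direction holds.

(←) This fails. Under q = T, s = F, p = F, u = F, the left side is false but the right side is true.

(→) Assume the antecedent. If s is true, the antecedent forces (q = F, s = T, p = F, u = F) or (q = F, s = T, p = T, u = F), and the consequent holds there. If s is false, the consequent reduces to true regardless of the other variables. Either way the consequent holds.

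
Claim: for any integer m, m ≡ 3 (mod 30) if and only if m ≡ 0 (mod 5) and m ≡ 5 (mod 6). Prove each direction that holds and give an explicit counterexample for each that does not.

(⇒) fails and (⇐) fails.

(⇒) This fails: m = 3 gives 3 ≡ 3 (mod 30) but 3 ≡ 3 (mod 5), so the conjunction on the right does not hold.

(⇐) This fails: m = 5 satisfies both congruences on the right (5 ≡ 0 mod 5 and 5 ≡ 5 mod 6) yet 5 ≡ 5 (mod 30), not 3.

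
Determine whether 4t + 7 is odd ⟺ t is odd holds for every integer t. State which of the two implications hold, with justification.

(⇒) This fails: take t = 6. Then 4t + 7 = 31, which is odd, yet t = 6 is even, not odd.

(⇐) Suppose t is odd. Since 4 is even, 4t is even for every t, so 4t + 7 has the same parity as 7, which is odd. Hence 4t + 7 is odd.

Only the converse holds.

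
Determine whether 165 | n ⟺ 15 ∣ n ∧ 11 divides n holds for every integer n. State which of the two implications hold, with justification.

[⇒] If 165 ∣ n, write n = 165q. Since 165 = 11·15, n = 15·(11q), so 15 ∣ n; and since 165 = 15·11, n = 11·(15q), so 11 ∣ n.

[⇐] Suppose 15 ∣ n and 11 ∣ n. Any common multiple of 15 and 11 is a multiple of their lcm; here gcd(15, 11) = 1, so lcm(15, 11) = 15·11 = 165, so 165 ∣ n.

Both directions hold; the statement is true.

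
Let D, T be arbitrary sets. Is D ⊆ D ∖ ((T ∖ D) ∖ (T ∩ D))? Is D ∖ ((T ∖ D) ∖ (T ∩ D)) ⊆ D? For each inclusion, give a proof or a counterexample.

(⟹) Let x ∈ D. Then either x ∈ D and x ∉ T; or x ∈ D ∩ T. In each case x ∈ D ∖ ((T ∖ D) ∖ (T ∩ D)), so D ⊆ D ∖ ((T ∖ D) ∖ (T ∩ D)).

(⟸) Let x ∈ D ∖ ((T ∖ D) ∖ (T ∩ D)). Then either x ∈ D and x ∉ T; or x ∈ D ∩ T. In each case x ∈ D, so D ∖ ((T ∖ D) ∖ (T ∩ D)) ⊆ D.

Both inclusions hold; the sets are equal.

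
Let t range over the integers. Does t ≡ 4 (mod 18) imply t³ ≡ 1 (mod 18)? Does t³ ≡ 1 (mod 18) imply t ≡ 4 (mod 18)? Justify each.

Neither direction holds.

Forward direction. This fails: take t = 4. Then 4 ≡ 4 (mod 18), but 4³ = 64 ≡ 10 (mod 18), not 1.

Converse. This fails: take t = 1. Then 1³ = 1 ≡ 1 (mod 18), yet 1 ≡ 1 (mod 18), not 4.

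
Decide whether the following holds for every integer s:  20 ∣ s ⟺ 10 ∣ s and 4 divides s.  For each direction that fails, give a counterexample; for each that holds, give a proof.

[⇒] If 20 ∣ s, write s = 20q. Since 20 = 2·10, s = 10·(2q), so 10 ∣ s; and since 20 = 5·4, s = 4·(5q), so 4 ∣ s.

[⇐] Suppose 10 ∣ s and 4 ∣ s. Any common multiple of 10 and 4 is a multiple of their lcm; here lcm(10, 4) = 10·4/gcd(10, 4) = 40/2 = 20, so 20 ∣ s.

Both directions hold.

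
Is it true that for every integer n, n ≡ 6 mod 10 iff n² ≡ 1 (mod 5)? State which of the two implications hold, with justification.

Only the forward implication holds.

(⇒) Suppose n ≡ 6 (mod 10). Then n² ≡ 6² = 36 (mod 10), and since 5 ∣ 10, also n² ≡ 1 (mod 5).

(⇐) This fails: take n = 1. Then 1² = 1 ≡ 1 (mod 5), yet 1 ≡ 1 (mod 10), not 6.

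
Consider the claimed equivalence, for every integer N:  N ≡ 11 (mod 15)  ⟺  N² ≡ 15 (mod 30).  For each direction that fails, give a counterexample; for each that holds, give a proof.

Both directions fail.

(→) This fails: take N = 11. Then 11 ≡ 11 (mod 15), but 11² = 121 ≡ 1 (mod 30), not 15.

(←) This fails: take N = 15. Then 15² = 225 ≡ 15 (mod 30), yet 15 ≡ 0 (mod 15), not 11.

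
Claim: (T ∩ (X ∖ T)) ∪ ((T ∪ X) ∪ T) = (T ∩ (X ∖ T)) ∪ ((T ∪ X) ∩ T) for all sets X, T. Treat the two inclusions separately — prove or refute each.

(⟹) This inclusion fails. Take X = {1}, T = ∅; then 1 ∈ (T ∩ (X ∖ T)) ∪ ((T ∪ X) ∪ T) but 1 ∉ (T ∩ (X ∖ T)) ∪ ((T ∪ X) ∩ T).

(⟸) Let x ∈ (T ∩ (X ∖ T)) ∪ ((T ∪ X) ∩ T). Then either x ∈ T and x ∉ X; or x ∈ X ∩ T. In each case x ∈ (T ∩ (X ∖ T)) ∪ ((T ∪ X) ∪ T), so (T ∩ (X ∖ T)) ∪ ((T ∪ X) ∩ T) ⊆ (T ∩ (X ∖ T)) ∪ ((T ∪ X) ∪ T).

(⊆) fails; (⊇) holds.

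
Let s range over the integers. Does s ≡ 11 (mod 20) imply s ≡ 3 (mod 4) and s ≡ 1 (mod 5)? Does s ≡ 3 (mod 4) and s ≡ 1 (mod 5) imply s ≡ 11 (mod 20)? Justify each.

[⇒] Suppose s ≡ 11 (mod 20); write s = 20j + 11. Since 4 ∣ 20, reducing mod 4 gives s ≡ 11 ≡ 3 (mod 4); since 5 ∣ 20, reducing mod 5 gives s ≡ 11 ≡ 1 (mod 5).

[⇐] Conversely, if s ≡ 3 (mod 4) and s ≡ 1 (mod 5), then by the Chinese remainder theorem s ≡ 11 (mod 20). This is exactly s ≡ 11 (mod 20).

The biconditional holds.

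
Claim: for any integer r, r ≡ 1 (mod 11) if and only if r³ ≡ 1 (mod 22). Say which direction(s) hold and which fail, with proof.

(←) The residues r modulo 22 with r³ ≡ 1 (mod 22) are exactly {1}, and each is ≡ 1 (mod 11).

(→) This fails: take r = 12. Then 12 ≡ 1 (mod 11), but 12³ = 1728 ≡ 12 (mod 22), not 1.

Not equivalent: only (⇐) holds.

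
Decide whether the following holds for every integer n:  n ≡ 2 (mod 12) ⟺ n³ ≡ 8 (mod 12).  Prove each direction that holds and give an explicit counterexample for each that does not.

(⇐) This fails: take n = 8. Then 8³ = 512 ≡ 8 (mod 12), yet 8 ≡ 8 (mod 12), not 2.

(⇒) Suppose n ≡ 2 (mod 12). Write n = 12j + 2. Then (12j + 2)³ = 1728j³ + 864j² + 144j + 8 = 12(144j³ + 72j² + 12j) + 8, so n³ ≡ 8 (mod 12).

Not equivalent: only (⇒) holds.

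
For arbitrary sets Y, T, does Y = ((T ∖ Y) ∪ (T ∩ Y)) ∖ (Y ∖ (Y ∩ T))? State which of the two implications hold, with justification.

(⊆) This inclusion fails. Take Y = {1}, T = ∅; then 1 ∈ Y but 1 ∉ ((T ∖ Y) ∪ (T ∩ Y)) ∖ (Y ∖ (Y ∩ T)).

(⊇) This inclusion fails. Take Y = ∅, T = {1}; then 1 ∈ ((T ∖ Y) ∪ (T ∩ Y)) ∖ (Y ∖ (Y ∩ T)) but 1 ∉ Y.

(⊆) fails and (⊇) fails.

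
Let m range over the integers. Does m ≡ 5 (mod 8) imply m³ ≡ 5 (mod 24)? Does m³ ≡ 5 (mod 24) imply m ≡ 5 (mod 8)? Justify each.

[⇒] This fails: take m = 13. Then 13 ≡ 5 (mod 8), but 13³ = 2197 ≡ 13 (mod 24), not 5.

[⇐] Conversely, the residues r modulo 24 with r³ ≡ 5 (mod 24) are exactly {5}, and each is ≡ 5 (mod 8).

The forward direction fails; the converse holds.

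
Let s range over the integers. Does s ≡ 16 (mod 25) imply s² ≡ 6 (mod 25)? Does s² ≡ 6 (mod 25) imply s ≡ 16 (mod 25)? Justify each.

(→) Suppose s ≡ 16 (mod 25). Write s = 25j + 16. Then (25j + 16)² = 625j² + 800j + 256 = 25(25j² + 32j + 10) + 6, so s² ≡ 6 (mod 25).

(←) This fails: take s = 9. Then 9² = 81 ≡ 6 (mod 25), yet 9 ≡ 9 (mod 25), not 16.

(⇒) holds; (⇐) fails.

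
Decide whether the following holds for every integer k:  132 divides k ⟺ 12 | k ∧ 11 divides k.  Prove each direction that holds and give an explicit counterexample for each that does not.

(⇐) Suppose 12 ∣ k and 11 ∣ k. Any common multiple of 12 and 11 is a multiple of their lcm; here gcd(12, 11) = 1, so lcm(12, 11) = 12·11 = 132, so 132 ∣ k.

(⇒) If 132 ∣ k, write k = 132q. Since 132 = 11·12, k = 12·(11q), so 12 ∣ k; and since 132 = 12·11, k = 11·(12q), so 11 ∣ k.

Both directions hold; the statement is true.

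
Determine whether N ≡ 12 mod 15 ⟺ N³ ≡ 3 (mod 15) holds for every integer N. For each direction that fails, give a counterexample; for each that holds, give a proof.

[⇒] Suppose N ≡ 12 mod 15. Write N = 15j + 12. Then (15j + 12)³ = 3375j³ + 8100j² + 6480j + 1728 = 15(225j³ + 540j² + 432j + 115) + 3, so N³ ≡ 3 (mod 15).

[⇐] Conversely, suppose N³ ≡ 3 (mod 15). The only residue r in {0, …, 14} with r³ ≡ 3 (mod 15) is r = 12, so N ≡ 12 (mod 15).

Both implications hold.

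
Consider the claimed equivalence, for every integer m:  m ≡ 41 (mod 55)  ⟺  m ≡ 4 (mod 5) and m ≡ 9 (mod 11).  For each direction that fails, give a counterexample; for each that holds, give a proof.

(→) This fails: m = 41 gives 41 ≡ 41 (mod 55) but 41 ≡ 1 (mod 5), so the conjunction on the right does not hold.

(←) This fails: m = 9 satisfies both congruences on the right (9 ≡ 4 mod 5 and 9 ≡ 9 mod 11) yet 9 ≡ 9 (mod 55), not 41.

Neither direction holds.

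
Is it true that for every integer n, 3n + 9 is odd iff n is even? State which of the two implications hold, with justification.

(→) Suppose 3n + 9 is odd. Since 3 is odd, 3n and n have the same parity, so 3n + 9 ≡ n + 9 (mod 2). As 9 is odd, 3n + 9 is odd exactly when n is even. Thus n is even.

(←) Conversely, suppose n is even; write n = 2j. Then 3n + 9 = 3·(2j) + 9 = 2·3j + 9, which is odd.

Both directions hold.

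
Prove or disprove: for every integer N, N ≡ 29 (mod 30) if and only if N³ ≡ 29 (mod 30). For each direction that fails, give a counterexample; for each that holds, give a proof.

The biconditional holds.

Forward direction. Suppose N ≡ 29 (mod 30). Write N = 30j + 29. Then (30j + 29)³ = 27000j³ + 78300j² + 75690j + 24389 = 30(900j³ + 2610j² + 2523j + 812) + 29, so N³ ≡ 29 (mod 30).

Converse. Suppose N³ ≡ 29 (mod 30). The only residue r in {0, …, 29} with r³ ≡ 29 (mod 30) is r = 29, so N ≡ 29 (mod 30).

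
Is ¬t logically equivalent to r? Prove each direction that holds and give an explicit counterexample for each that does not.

(⟹) This fails. Under r = F, t = F, the left side is true but the right side is false.

(⟸) This fails. Under r = T, t = T, the left side is false but the right side is true.

Neither implication holds.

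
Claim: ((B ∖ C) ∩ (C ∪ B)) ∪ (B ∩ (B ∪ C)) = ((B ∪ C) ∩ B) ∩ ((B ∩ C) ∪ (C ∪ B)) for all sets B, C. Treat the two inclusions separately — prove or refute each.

(⟹) Let x ∈ ((B ∖ C) ∩ (C ∪ B)) ∪ (B ∩ (B ∪ C)). Then either x ∈ B and x ∉ C; or x ∈ B ∩ C. In each case x ∈ ((B ∪ C) ∩ B) ∩ ((B ∩ C) ∪ (C ∪ B)), so ((B ∖ C) ∩ (C ∪ B)) ∪ (B ∩ (B ∪ C)) ⊆ ((B ∪ C) ∩ B) ∩ ((B ∩ C) ∪ (C ∪ B)).

(⟸) Let x ∈ ((B ∪ C) ∩ B) ∩ ((B ∩ C) ∪ (C ∪ B)). Then either x ∈ B and x ∉ C; or x ∈ B ∩ C. In each case x ∈ ((B ∖ C) ∩ (C ∪ B)) ∪ (B ∩ (B ∪ C)), so ((B ∪ C) ∩ B) ∩ ((B ∩ C) ∪ (C ∪ B)) ⊆ ((B ∖ C) ∩ (C ∪ B)) ∪ (B ∩ (B ∪ C)).

Both inclusions hold.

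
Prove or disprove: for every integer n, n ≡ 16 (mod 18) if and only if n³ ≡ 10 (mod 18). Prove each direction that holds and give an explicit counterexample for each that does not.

Only the forward implication holds.

(⟹) Suppose n ≡ 16 (mod 18). Write n = 18j + 16. Then (18j + 16)³ = 5832j³ + 15552j² + 13824j + 4096 = 18(324j³ + 864j² + 768j + 227) + 10, so n³ ≡ 10 (mod 18).

(⟸) This fails: take n = 4. Then 4³ = 64 ≡ 10 (mod 18), yet 4 ≡ 4 (mod 18), not 16.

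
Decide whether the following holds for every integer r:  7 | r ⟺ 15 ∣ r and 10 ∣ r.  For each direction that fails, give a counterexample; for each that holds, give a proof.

Both directions fail.

(⇒) This fails: take r = 7. Certainly 7 ∣ 7, but 15 ∤ 7.

(⇐) This fails: take r = 30. Both 15 ∣ 30 and 10 ∣ 30, yet 30 is not a multiple of 7 (since 30 = 4·7 + 2), so 7 ∤ 30.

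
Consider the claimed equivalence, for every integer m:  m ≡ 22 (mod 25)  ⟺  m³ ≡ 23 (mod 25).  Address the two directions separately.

(⟸) Suppose m³ ≡ 23 (mod 25). The only residue r in {0, …, 24} with r³ ≡ 23 (mod 25) is r = 22, so m ≡ 22 (mod 25).

(⟹) Suppose m ≡ 22 (mod 25). Write m = 25j + 22. Then (25j + 22)³ = 15625j³ + 41250j² + 36300j + 10648 = 25(625j³ + 1650j² + 1452j + 425) + 23, so m³ ≡ 23 (mod 25).

Both directions hold; the statement is true.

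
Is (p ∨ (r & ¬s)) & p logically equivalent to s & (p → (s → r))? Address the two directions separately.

Neither direction holds.

(→) This fails. Under p = T, s = F, r = F, the left side is true but the right side is false.

(←) This fails. Under p = F, s = T, r = F, the left side is false but the right side is true.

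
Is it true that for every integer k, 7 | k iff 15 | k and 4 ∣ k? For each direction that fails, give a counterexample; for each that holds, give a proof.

Neither implication holds.

(⇒) This fails: take k = 7. Certainly 7 ∣ 7, but 15 ∤ 7.

(⇐) This fails: take k = 60. Both 15 ∣ 60 and 4 ∣ 60, yet 60 is not a multiple of 7 (since 60 = 8·7 + 4), so 7 ∤ 60.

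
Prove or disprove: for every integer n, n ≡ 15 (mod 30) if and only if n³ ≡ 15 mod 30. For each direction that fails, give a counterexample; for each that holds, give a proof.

Both implications hold.

(⇐) Suppose n³ ≡ 15 (mod 30). The only residue r in {0, …, 29} with r³ ≡ 15 (mod 30) is r = 15, so n ≡ 15 (mod 30).

(⇒) Suppose n ≡ 15 (mod 30). Write n = 30j + 15. Then (30j + 15)³ = 27000j³ + 40500j² + 20250j + 3375 = 30(900j³ + 1350j² + 675j + 112) + 15, so n³ ≡ 15 (mod 30).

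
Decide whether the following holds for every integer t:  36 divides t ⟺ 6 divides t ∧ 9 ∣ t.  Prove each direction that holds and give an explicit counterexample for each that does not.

Only the forward implication holds.

[⇒] If 36 ∣ t, write t = 36q. Since 36 = 6·6, t = 6·(6q), so 6 ∣ t; and since 36 = 4·9, t = 9·(4q), so 9 ∣ t.

[⇐] This fails: take t = 18. Both 6 ∣ 18 and 9 ∣ 18, yet 18 is not a multiple of 36 (since 18 = 0·36 + 18), so 36 ∤ 18.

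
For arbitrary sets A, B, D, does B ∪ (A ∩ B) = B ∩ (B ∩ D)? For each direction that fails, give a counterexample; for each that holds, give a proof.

(⟹) This inclusion fails. Take A = ∅, B = {1}, D = ∅; then 1 ∈ B ∪ (A ∩ B) but 1 ∉ B ∩ (B ∩ D).

(⟸) Let x ∈ B ∩ (B ∩ D). Then either x ∈ B ∩ D and x ∉ A; or x ∈ A ∩ B ∩ D. In each case x ∈ B ∪ (A ∩ B), so B ∩ (B ∩ D) ⊆ B ∪ (A ∩ B).

The sets are not equal: only the reverse inclusion holds.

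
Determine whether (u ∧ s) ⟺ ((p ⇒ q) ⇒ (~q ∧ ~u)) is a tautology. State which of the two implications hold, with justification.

(⇒) This fails. Under q = T, s = T, u = T, p = T, the left side is true but the right side is false.

(⇐) This fails. Under q = F, s = F, u = F, p = F, the left side is false but the right side is true.

Both directions fail.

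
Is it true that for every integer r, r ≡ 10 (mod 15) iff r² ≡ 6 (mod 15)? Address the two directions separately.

(⇒) fails and (⇐) fails.

[⇒] This fails: take r = 10. Then 10 ≡ 10 (mod 15), but 10² = 100 ≡ 10 (mod 15), not 6.

[⇐] This fails: take r = 6. Then 6² = 36 ≡ 6 (mod 15), yet 6 ≡ 6 (mod 15), not 10.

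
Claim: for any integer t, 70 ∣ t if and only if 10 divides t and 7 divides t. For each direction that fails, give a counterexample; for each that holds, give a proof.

Both directions hold.

(←) Suppose 10 ∣ t and 7 ∣ t. Any common multiple of 10 and 7 is a multiple of their lcm; here gcd(10, 7) = 1, so lcm(10, 7) = 10·7 = 70, so 70 ∣ t.

(→) If 70 ∣ t, write t = 70q. Since 70 = 7·10, t = 10·(7q), so 10 ∣ t; and since 70 = 10·7, t = 7·(10q), so 7 ∣ t.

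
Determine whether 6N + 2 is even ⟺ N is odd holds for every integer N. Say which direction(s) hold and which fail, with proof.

Not equivalent: only (⇐) holds.

(⟹) This fails: take N = 2. Then 6N + 2 = 14, which is even, yet N = 2 is even, not odd.

(⟸) Suppose N is odd. Since 6 is even, 6N is even for every N, so 6N + 2 has the same parity as 2, which is even. Hence 6N + 2 is even.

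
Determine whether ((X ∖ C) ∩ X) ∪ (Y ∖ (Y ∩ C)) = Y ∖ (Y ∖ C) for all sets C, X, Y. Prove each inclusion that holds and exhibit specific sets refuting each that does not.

Forward inclusion. This inclusion fails. Take C = ∅, X = {1}, Y = ∅; then 1 ∈ ((X ∖ C) ∩ X) ∪ (Y ∖ (Y ∩ C)) but 1 ∉ Y ∖ (Y ∖ C).

Reverse inclusion. This inclusion fails. Take C = {1}, X = ∅, Y = {1}; then 1 ∈ Y ∖ (Y ∖ C) but 1 ∉ ((X ∖ C) ∩ X) ∪ (Y ∖ (Y ∩ C)).

Neither inclusion holds.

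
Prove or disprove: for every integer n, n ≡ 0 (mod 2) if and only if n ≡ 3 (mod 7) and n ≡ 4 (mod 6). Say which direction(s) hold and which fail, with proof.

[⇒] This fails: n = 0 gives 0 ≡ 0 (mod 2) but 0 ≡ 0 (mod 7), so the conjunction on the right does not hold.

[⇐] Conversely, if n ≡ 3 (mod 7) and n ≡ 4 (mod 6), then by the Chinese remainder theorem n ≡ 10 (mod 42). Since 10 ≡ 0 (mod 2) and 2 ∣ 42, we get n ≡ 0 (mod 2).

(⇒) fails; (⇐) holds.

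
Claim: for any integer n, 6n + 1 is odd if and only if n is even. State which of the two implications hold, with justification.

(←) Suppose n is even. Since 6 is even, 6n is even for every n, so 6n + 1 has the same parity as 1, which is odd. Hence 6n + 1 is odd.

(→) This fails: take n = 3. Then 6n + 1 = 19, which is odd, yet n = 3 is odd, not even.

Only the reverse direction holds.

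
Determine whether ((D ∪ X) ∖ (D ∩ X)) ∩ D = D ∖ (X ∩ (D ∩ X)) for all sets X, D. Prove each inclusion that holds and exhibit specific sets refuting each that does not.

(⟸) Let x ∈ D ∖ (X ∩ (D ∩ X)). Then x ∈ D and x ∉ X, from which x ∈ ((D ∪ X) ∖ (D ∩ X)) ∩ D.

(⟹) Let x ∈ ((D ∪ X) ∖ (D ∩ X)) ∩ D. Then x ∈ D and x ∉ X, from which x ∈ D ∖ (X ∩ (D ∩ X)).

Both inclusions hold.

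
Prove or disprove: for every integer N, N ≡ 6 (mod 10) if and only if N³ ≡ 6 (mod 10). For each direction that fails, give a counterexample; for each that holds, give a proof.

[⇒] Suppose N ≡ 6 (mod 10). Write N = 10j + 6. Then (10j + 6)³ = 1000j³ + 1800j² + 1080j + 216 = 10(100j³ + 180j² + 108j + 21) + 6, so N³ ≡ 6 (mod 10).

[⇐] Conversely, suppose N³ ≡ 6 (mod 10). The only residue r in {0, …, 9} with r³ ≡ 6 (mod 10) is r = 6, so N ≡ 6 (mod 10).

Both implications hold.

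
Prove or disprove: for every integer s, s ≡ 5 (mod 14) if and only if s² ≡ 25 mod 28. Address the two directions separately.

Forward direction. Suppose s ≡ 5 (mod 14). Working modulo 28, s ∈ {5, 19}; for each such r, r² ≡ 25 (mod 28).

Converse. This fails: take s = 9. Then 9² = 81 ≡ 25 (mod 28), yet 9 ≡ 9 (mod 14), not 5.

(⇒) holds; (⇐) fails.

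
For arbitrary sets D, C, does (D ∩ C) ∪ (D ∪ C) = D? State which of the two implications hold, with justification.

Forward inclusion. This inclusion fails. Take D = ∅, C = {1}; then 1 ∈ (D ∩ C) ∪ (D ∪ C) but 1 ∉ D.

Reverse inclusion. Let x ∈ D. Then either x ∈ D and x ∉ C; or x ∈ D ∩ C. In each case x ∈ (D ∩ C) ∪ (D ∪ C), so D ⊆ (D ∩ C) ∪ (D ∪ C).

Only the reverse inclusion holds.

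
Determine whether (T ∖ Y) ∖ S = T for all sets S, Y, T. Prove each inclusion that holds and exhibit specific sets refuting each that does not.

(⟹) Let x ∈ (T ∖ Y) ∖ S. Then x ∈ T and x ∉ S, Y, from which x ∈ T.

(⟸) This inclusion fails. Take S = {1}, Y = ∅, T = {1}; then 1 ∈ T but 1 ∉ (T ∖ Y) ∖ S.

(⊆) holds; (⊇) fails.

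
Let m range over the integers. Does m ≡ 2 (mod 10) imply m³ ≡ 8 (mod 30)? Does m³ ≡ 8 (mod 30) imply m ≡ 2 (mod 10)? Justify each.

Only the reverse direction holds.

(←) The residues r modulo 30 with r³ ≡ 8 (mod 30) are exactly {2}, and each is ≡ 2 (mod 10).

(→) This fails: take m = 12. Then 12 ≡ 2 (mod 10), but 12³ = 1728 ≡ 18 (mod 30), not 8.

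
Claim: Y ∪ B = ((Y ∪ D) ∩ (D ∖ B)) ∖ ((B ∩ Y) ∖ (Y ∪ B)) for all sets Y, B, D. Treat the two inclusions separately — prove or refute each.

Both inclusions fail.

(⊆) This inclusion fails. Take Y = {1}, B = ∅, D = ∅; then 1 ∈ Y ∪ B but 1 ∉ ((Y ∪ D) ∩ (D ∖ B)) ∖ ((B ∩ Y) ∖ (Y ∪ B)).

(⊇) This inclusion fails. Take Y = ∅, B = ∅, D = {1}; then 1 ∈ ((Y ∪ D) ∩ (D ∖ B)) ∖ ((B ∩ Y) ∖ (Y ∪ B)) but 1 ∉ Y ∪ B.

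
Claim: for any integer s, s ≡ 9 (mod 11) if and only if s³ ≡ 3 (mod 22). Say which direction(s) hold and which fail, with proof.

Not equivalent: only (⇐) holds.

(⟸) The residues r modulo 22 with r³ ≡ 3 (mod 22) are exactly {9}, and each is ≡ 9 (mod 11).

(⟹) This fails: take s = 20. Then 20 ≡ 9 (mod 11), but 20³ = 8000 ≡ 14 (mod 22), not 3.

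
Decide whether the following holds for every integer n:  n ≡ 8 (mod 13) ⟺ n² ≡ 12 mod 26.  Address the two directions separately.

(⟹) This fails: take n = 21. Then 21 ≡ 8 (mod 13), but 21² = 441 ≡ 25 (mod 26), not 12.

(⟸) This fails: take n = 18. Then 18² = 324 ≡ 12 (mod 26), yet 18 ≡ 5 (mod 13), not 8.

Neither direction holds.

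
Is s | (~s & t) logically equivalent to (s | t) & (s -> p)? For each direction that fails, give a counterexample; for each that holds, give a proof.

The forward direction fails; the converse holds.

(⟹) This fails. Under p = F, t = F, s = T, the left side is true but the right side is false.

(⟸) Assume the antecedent. If t is true, s | (~s & t) reduces to true regardless of the other variables. If t is false, the antecedent forces (p = T, t = F, s = T), and s | (~s & t) holds there. Either way s | (~s & t) holds.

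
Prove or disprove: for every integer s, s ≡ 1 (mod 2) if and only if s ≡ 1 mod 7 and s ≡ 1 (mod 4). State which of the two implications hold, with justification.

(→) This fails: s = 3 gives 3 ≡ 1 (mod 2) but 3 ≡ 3 (mod 7), so the conjunction on the right does not hold.

(←) Conversely, if s ≡ 1 (mod 7) and s ≡ 1 (mod 4), then by the Chinese remainder theorem s ≡ 1 (mod 28). Since 1 ≡ 1 (mod 2) and 2 ∣ 28, we get s ≡ 1 (mod 2).

Not equivalent: only (⇐) holds.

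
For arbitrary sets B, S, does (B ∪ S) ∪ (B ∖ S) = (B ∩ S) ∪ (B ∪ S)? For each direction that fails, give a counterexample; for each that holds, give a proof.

The two sets are equal.

(⊆) Let x ∈ (B ∪ S) ∪ (B ∖ S). Then either x ∈ B and x ∉ S; or x ∈ S and x ∉ B; or x ∈ B ∩ S. In each case x ∈ (B ∩ S) ∪ (B ∪ S), so (B ∪ S) ∪ (B ∖ S) ⊆ (B ∩ S) ∪ (B ∪ S).

(⊇) Let x ∈ (B ∩ S) ∪ (B ∪ S). Then either x ∈ B and x ∉ S; or x ∈ S and x ∉ B; or x ∈ B ∩ S. In each case x ∈ (B ∪ S) ∪ (B ∖ S), so (B ∩ S) ∪ (B ∪ S) ⊆ (B ∪ S) ∪ (B ∖ S).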